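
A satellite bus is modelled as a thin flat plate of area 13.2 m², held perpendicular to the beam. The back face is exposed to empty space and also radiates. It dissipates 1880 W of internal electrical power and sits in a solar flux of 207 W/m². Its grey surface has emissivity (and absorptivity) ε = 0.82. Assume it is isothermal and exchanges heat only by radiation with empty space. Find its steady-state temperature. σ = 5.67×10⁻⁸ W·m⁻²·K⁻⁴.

At steady state, absorbed solar power + internal power = radiated power.
Absorbed: α·S·A_cross = 0.82·207·13.20 = 2241 W (cross-section A).
Total input = 2241 + 1880 = 4121 W.
Radiated: εσ·A_surf·T⁴ with A_surf = 2A = 26.40 m².
T⁴ = 4121/(0.82·5.67×10⁻⁸·26.40) = 3.357×10⁹ K⁴.

T ≈ 241 K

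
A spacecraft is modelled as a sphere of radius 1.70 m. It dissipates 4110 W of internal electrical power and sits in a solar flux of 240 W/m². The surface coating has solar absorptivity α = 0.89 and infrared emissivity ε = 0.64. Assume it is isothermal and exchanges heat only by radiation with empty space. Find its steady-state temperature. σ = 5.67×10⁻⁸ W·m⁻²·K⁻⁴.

At steady state, absorbed solar power + internal power = radiated power.
Absorbed: α·S·A_cross = 0.89·240·9.079 = 1939 W (cross-section πr²).
Total input = 1939 + 4110 = 6049 W.
Radiated: εσ·A_surf·T⁴ with A_surf = 4πr² = 36.32 m².
T⁴ = 6049/(0.64·5.67×10⁻⁸·36.32) = 4.590×10⁹ K⁴.

T ≈ 260 K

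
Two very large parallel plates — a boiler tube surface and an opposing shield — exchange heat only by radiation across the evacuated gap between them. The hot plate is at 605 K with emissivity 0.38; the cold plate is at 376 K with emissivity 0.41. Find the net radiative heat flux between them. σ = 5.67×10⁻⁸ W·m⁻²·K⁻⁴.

q ≈ 1590 W/m²

For two infinite grey parallel plates, q = σ(T₁⁴ − T₂⁴)/(1/ε₁ + 1/ε₂ − 1).
T₁⁴ − T₂⁴ = 1.340×10¹¹ − 1.999×10¹⁰ = 1.140×10¹¹ K⁴.
1/ε₁ + 1/ε₂ − 1 = 2.632 + 2.439 − 1 = 4.071.
q = 5.67×10⁻⁸ × 1.140×10¹¹ / 4.071.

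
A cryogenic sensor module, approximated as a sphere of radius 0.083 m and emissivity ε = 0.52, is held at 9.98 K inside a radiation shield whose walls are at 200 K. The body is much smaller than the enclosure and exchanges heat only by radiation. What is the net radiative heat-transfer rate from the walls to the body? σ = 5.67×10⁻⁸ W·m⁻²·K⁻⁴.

P_net ≈ 4.08 W

For a small grey body in a large enclosure: P_net = εσA(T_body⁴ − T_wall⁴).
A = 4πr² = 0.08657 m²; T_body⁴ − T_wall⁴ = 9920 − 1.600×10⁹ = -1.600×10⁹ K⁴.
|P_net| = 0.52·5.67×10⁻⁸·0.08657·1.600×10⁹.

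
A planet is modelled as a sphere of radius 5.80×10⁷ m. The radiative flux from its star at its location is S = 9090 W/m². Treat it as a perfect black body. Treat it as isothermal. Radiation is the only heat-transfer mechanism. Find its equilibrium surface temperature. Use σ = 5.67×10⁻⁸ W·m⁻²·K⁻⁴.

T ≈ 447 K

At equilibrium, absorbed power = emitted power.
Absorbing cross-section = πr² = 1.057×10¹⁶ m²; emitting surface = 4πr² = 4.227×10¹⁶ m² (ratio 4).
S·A_cross = εσ·A_surf·T⁴  ⇒  T⁴ = S/(4σ).
T⁴ = 1.00·9090/(4·5.67×10⁻⁸) = 4.008×10¹⁰ K⁴.
T = (4.008×10¹⁰)^(1/4).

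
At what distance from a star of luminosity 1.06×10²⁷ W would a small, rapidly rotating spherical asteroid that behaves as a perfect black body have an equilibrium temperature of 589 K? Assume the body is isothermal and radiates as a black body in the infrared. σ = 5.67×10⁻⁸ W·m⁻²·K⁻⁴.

d ≈ 5.56×10¹⁰ m

For an isothermal black-emitting sphere, (1−a)S·πr² = σ·4πr²·T⁴ ⇒ S = 4σT⁴/(1−a).
S = 4·5.67×10⁻⁸·(589)⁴/1.00 = 27300 W/m².
Flux falls as S = L/(4πd²), so d = √(L/(4πS)) = √(1.06×10²⁷/(4π·27300)).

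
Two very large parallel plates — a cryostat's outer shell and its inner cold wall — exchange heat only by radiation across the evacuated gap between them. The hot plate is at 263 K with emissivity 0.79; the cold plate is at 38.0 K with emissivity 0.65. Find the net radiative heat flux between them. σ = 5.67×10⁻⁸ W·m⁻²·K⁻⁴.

For two infinite grey parallel plates, q = σ(T₁⁴ − T₂⁴)/(1/ε₁ + 1/ε₂ − 1).
T₁⁴ − T₂⁴ = 4.784×10⁹ − 2.085×10⁶ = 4.782×10⁹ K⁴.
1/ε₁ + 1/ε₂ − 1 = 1.266 + 1.538 − 1 = 1.804.
q = 5.67×10⁻⁸ × 4.782×10⁹ / 1.804.

q ≈ 150 W/m²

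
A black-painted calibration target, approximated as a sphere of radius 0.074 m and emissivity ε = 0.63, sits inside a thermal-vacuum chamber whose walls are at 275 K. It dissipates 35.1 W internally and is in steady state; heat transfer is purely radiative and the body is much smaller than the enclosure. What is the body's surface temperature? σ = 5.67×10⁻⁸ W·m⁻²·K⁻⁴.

T ≈ 376 K

For a small grey body in a large enclosure, net radiated power = εσA(T⁴ − T_w⁴).
Steady state: P = εσA(T⁴ − T_w⁴) with A = 4πr² = 0.06881 m².
T⁴ = P/(εσA) + T_w⁴ = 35.1/(0.63·5.67×10⁻⁸·0.06881) + (275)⁴
    = 1.428×10¹⁰ + 5.719×10⁹ = 2.000×10¹⁰ K⁴.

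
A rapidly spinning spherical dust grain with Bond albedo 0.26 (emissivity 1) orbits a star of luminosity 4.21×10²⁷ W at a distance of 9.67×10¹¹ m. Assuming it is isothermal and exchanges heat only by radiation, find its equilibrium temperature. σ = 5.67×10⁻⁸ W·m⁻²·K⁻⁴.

First find the stellar flux at distance d: S = L/(4πd²) = 4.21×10²⁷/(4π·(9.67×10¹¹)²) = 358.3 W/m².
For an isothermal sphere, absorbed (1−a)S·πr² = emitted σ·4πr²·T⁴, so T⁴ = (1−a)S/(4σ).
T⁴ = 0.740·358.3/(4·5.67×10⁻⁸) = 1.169×10⁹ K⁴.

T ≈ 185 K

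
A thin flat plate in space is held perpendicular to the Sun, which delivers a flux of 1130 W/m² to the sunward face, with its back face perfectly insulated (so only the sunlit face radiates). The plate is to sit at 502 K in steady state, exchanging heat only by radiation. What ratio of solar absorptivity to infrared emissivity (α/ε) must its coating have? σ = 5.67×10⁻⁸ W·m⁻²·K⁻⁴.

Balance: αS·A = εσ·1A·T⁴ ⇒ α/ε = σT⁴/S.
α/ε = 5.67×10⁻⁸·(502)⁴/1130 = 5.67×10⁻⁸·6.351×10¹⁰/1130.

α/ε ≈ 3.19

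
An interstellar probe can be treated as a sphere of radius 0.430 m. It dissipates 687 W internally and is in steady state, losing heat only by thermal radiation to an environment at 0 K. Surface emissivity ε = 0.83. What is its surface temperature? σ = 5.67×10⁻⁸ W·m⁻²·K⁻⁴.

Steady state: internal power = radiated power, P = εσA T⁴.
Radiating area A = 4πr² = 2.324 m².
T⁴ = P/(εσA) = 687/(0.83·5.67×10⁻⁸·2.324) = 6.283×10⁹ K⁴.
T = (6.283×10⁹)^(1/4).

T ≈ 282 K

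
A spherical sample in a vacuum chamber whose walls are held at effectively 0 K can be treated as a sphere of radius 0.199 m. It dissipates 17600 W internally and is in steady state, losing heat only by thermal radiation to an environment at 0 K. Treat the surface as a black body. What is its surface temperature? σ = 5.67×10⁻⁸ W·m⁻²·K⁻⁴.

T ≈ 889 K

Steady state: internal power = radiated power, P = εσA T⁴.
Radiating area A = 4πr² = 0.4976 m².
T⁴ = P/(εσA) = 17600/(1.0·5.67×10⁻⁸·0.4976) = 6.238×10¹¹ K⁴.
T = (6.238×10¹¹)^(1/4).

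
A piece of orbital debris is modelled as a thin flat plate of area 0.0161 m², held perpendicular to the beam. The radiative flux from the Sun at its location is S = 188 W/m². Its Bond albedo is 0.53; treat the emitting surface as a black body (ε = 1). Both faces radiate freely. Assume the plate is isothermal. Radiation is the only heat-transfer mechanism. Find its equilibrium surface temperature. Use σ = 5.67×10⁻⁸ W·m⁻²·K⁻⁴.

At equilibrium, absorbed power = emitted power.
Absorbing cross-section = A = 0.01610 m²; emitting surface = 2A = 0.03220 m² (ratio 2).
(1−a)S·A_cross = εσ·A_surf·T⁴  ⇒  T⁴ = (1−a)S/(2σ).
T⁴ = 0.470·188/(2·5.67×10⁻⁸) = 7.792×10⁸ K⁴.
T = (7.792×10⁸)^(1/4).

T ≈ 167 K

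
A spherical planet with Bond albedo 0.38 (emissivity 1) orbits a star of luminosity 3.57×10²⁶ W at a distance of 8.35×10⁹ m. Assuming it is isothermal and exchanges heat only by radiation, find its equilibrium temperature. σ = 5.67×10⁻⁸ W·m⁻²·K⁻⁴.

First find the stellar flux at distance d: S = L/(4πd²) = 3.57×10²⁶/(4π·(8.35×10⁹)²) = 4.075×10⁵ W/m².
For an isothermal sphere, absorbed (1−a)S·πr² = emitted σ·4πr²·T⁴, so T⁴ = (1−a)S/(4σ).
T⁴ = 0.620·4.075×10⁵/(4·5.67×10⁻⁸) = 1.114×10¹² K⁴.

T ≈ 1030 K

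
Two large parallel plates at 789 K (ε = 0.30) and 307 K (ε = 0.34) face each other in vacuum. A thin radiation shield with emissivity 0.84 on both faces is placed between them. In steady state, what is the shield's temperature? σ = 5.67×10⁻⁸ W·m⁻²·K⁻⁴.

In steady state the net flux on the hot side equals that on the cold side.
σ(T₁⁴−T_s⁴)/D₁ = σ(T_s⁴−T₂⁴)/D₂, with D₁ = 1/ε₁+1/ε_s−1 = 3.524, D₂ = 1/ε_s+1/ε₂−1 = 3.132.
Solve for T_s⁴: T_s⁴ = (D₂·T₁⁴ + D₁·T₂⁴)/(D₁+D₂) = 1.871×10¹¹ K⁴.

T_s ≈ 658 K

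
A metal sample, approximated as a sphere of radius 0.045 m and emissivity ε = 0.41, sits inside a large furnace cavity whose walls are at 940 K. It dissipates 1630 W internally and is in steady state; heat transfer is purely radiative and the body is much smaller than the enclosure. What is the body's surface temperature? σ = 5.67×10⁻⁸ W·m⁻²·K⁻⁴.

T ≈ 1370 K

For a small grey body in a large enclosure, net radiated power = εσA(T⁴ − T_w⁴).
Steady state: P = εσA(T⁴ − T_w⁴) with A = 4πr² = 0.02545 m².
T⁴ = P/(εσA) + T_w⁴ = 1630/(0.41·5.67×10⁻⁸·0.02545) + (940)⁴
    = 2.755×10¹² + 7.807×10¹¹ = 3.536×10¹² K⁴.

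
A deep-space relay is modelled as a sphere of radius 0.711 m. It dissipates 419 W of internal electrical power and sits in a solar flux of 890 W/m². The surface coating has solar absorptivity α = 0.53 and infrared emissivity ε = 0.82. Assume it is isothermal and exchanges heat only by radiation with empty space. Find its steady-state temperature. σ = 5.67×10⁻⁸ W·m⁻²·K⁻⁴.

At steady state, absorbed solar power + internal power = radiated power.
Absorbed: α·S·A_cross = 0.53·890·1.588 = 749.1 W (cross-section πr²).
Total input = 749.1 + 419 = 1168 W.
Radiated: εσ·A_surf·T⁴ with A_surf = 4πr² = 6.353 m².
T⁴ = 1168/(0.82·5.67×10⁻⁸·6.353) = 3.955×10⁹ K⁴.

T ≈ 251 K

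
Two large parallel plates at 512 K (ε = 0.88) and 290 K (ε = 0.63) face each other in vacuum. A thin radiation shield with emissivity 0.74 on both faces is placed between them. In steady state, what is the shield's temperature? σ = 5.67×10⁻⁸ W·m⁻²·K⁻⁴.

In steady state the net flux on the hot side equals that on the cold side.
σ(T₁⁴−T_s⁴)/D₁ = σ(T_s⁴−T₂⁴)/D₂, with D₁ = 1/ε₁+1/ε_s−1 = 1.488, D₂ = 1/ε_s+1/ε₂−1 = 1.939.
Solve for T_s⁴: T_s⁴ = (D₂·T₁⁴ + D₁·T₂⁴)/(D₁+D₂) = 4.195×10¹⁰ K⁴.

T_s ≈ 453 K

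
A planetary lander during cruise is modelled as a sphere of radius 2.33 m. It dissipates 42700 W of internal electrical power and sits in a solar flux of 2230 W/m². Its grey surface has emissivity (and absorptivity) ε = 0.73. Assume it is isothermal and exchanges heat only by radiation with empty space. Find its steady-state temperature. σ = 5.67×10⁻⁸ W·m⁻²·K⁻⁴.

At steady state, absorbed solar power + internal power = radiated power.
Absorbed: α·S·A_cross = 0.73·2230·17.06 = 27760 W (cross-section πr²).
Total input = 27760 + 42700 = 70460 W.
Radiated: εσ·A_surf·T⁴ with A_surf = 4πr² = 68.22 m².
T⁴ = 70460/(0.73·5.67×10⁻⁸·68.22) = 2.495×10¹⁰ K⁴.

T ≈ 397 K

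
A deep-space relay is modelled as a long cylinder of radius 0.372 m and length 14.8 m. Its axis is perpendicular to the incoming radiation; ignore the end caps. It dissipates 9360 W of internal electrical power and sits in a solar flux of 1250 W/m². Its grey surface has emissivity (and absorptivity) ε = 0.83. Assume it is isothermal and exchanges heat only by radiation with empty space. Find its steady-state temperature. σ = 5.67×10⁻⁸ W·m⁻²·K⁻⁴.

T ≈ 336 K

At steady state, absorbed solar power + internal power = radiated power.
Absorbed: α·S·A_cross = 0.83·1250·11.01 = 11420 W (cross-section 2rL).
Total input = 11420 + 9360 = 20780 W.
Radiated: εσ·A_surf·T⁴ with A_surf = 2πrL = 34.59 m².
T⁴ = 20780/(0.83·5.67×10⁻⁸·34.59) = 1.277×10¹⁰ K⁴.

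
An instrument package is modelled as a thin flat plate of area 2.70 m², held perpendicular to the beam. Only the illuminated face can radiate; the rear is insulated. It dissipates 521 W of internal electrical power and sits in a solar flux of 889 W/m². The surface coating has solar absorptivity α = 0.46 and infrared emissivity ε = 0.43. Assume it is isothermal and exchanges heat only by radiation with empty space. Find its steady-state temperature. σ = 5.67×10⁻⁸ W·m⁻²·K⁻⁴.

At steady state, absorbed solar power + internal power = radiated power.
Absorbed: α·S·A_cross = 0.46·889·2.700 = 1104 W (cross-section A).
Total input = 1104 + 521 = 1625 W.
Radiated: εσ·A_surf·T⁴ with A_surf = A = 2.700 m².
T⁴ = 1625/(0.43·5.67×10⁻⁸·2.700) = 2.469×10¹⁰ K⁴.

T ≈ 396 K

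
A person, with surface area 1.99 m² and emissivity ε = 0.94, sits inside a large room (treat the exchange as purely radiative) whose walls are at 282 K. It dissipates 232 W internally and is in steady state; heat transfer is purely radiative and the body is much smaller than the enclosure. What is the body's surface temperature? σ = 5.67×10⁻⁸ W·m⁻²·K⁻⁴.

For a small grey body in a large enclosure, net radiated power = εσA(T⁴ − T_w⁴).
Steady state: P = εσA(T⁴ − T_w⁴) with A = 1.99 m².
T⁴ = P/(εσA) + T_w⁴ = 232/(0.94·5.67×10⁻⁸·1.990) + (282)⁴
    = 2.187×10⁹ + 6.324×10⁹ = 8.511×10⁹ K⁴.

T ≈ 304 K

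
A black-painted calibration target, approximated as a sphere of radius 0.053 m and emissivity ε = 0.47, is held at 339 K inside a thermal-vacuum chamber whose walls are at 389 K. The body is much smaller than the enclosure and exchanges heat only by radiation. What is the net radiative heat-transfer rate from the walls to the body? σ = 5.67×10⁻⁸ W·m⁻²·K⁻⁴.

P_net ≈ 9.12 W

For a small grey body in a large enclosure: P_net = εσA(T_body⁴ − T_wall⁴).
A = 4πr² = 0.03530 m²; T_body⁴ − T_wall⁴ = 1.321×10¹⁰ − 2.290×10¹⁰ = -9.691×10⁹ K⁴.
|P_net| = 0.47·5.67×10⁻⁸·0.03530·9.691×10⁹.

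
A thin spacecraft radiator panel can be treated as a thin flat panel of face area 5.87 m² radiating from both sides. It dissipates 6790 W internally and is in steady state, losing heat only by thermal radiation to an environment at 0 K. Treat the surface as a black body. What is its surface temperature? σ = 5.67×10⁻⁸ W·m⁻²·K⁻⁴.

T ≈ 318 K

Steady state: internal power = radiated power, P = εσA T⁴.
Radiating area A = 2·5.87 = 11.74 m².
T⁴ = P/(εσA) = 6790/(1.0·5.67×10⁻⁸·11.74) = 1.020×10¹⁰ K⁴.
T = (1.020×10¹⁰)^(1/4).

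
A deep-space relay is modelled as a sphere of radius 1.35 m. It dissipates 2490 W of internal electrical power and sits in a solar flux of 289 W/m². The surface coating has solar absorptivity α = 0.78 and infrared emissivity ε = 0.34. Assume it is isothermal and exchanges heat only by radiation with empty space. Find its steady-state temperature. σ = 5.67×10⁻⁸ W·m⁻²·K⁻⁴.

T ≈ 304 K

At steady state, absorbed solar power + internal power = radiated power.
Absorbed: α·S·A_cross = 0.78·289·5.726 = 1291 W (cross-section πr²).
Total input = 1291 + 2490 = 3781 W.
Radiated: εσ·A_surf·T⁴ with A_surf = 4πr² = 22.90 m².
T⁴ = 3781/(0.34·5.67×10⁻⁸·22.90) = 8.563×10⁹ K⁴.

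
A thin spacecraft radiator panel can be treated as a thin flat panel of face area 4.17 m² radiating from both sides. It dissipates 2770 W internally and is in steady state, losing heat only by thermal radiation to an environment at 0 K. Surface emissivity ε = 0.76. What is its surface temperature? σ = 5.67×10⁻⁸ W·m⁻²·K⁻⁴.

T ≈ 296 K

Steady state: internal power = radiated power, P = εσA T⁴.
Radiating area A = 2·4.17 = 8.340 m².
T⁴ = P/(εσA) = 2770/(0.76·5.67×10⁻⁸·8.340) = 7.708×10⁹ K⁴.
T = (7.708×10⁹)^(1/4).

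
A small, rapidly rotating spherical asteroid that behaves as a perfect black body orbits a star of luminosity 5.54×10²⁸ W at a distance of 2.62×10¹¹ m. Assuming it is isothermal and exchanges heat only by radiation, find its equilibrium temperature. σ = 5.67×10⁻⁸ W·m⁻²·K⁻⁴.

First find the stellar flux at distance d: S = L/(4πd²) = 5.54×10²⁸/(4π·(2.62×10¹¹)²) = 64220 W/m².
For an isothermal sphere, absorbed (1−a)S·πr² = emitted σ·4πr²·T⁴, so T⁴ = (1−a)S/(4σ).
T⁴ = 1.00·64220/(4·5.67×10⁻⁸) = 2.832×10¹¹ K⁴.

T ≈ 729 K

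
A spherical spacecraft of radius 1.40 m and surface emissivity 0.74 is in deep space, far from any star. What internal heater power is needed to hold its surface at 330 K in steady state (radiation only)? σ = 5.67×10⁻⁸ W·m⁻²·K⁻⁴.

P = εσ·4πr²·T⁴.
4πr² = 24.63 m²; T⁴ = 1.186×10¹⁰ K⁴.
P = 0.74·5.67×10⁻⁸·24.63·1.186×10¹⁰.

P ≈ 12300 W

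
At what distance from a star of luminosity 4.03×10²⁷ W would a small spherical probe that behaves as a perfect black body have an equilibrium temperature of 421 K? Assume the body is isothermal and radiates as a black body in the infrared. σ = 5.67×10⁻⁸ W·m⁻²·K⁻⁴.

For an isothermal black-emitting sphere, (1−a)S·πr² = σ·4πr²·T⁴ ⇒ S = 4σT⁴/(1−a).
S = 4·5.67×10⁻⁸·(421)⁴/1.00 = 7125 W/m².
Flux falls as S = L/(4πd²), so d = √(L/(4πS)) = √(4.03×10²⁷/(4π·7125)).

d ≈ 2.12×10¹¹ m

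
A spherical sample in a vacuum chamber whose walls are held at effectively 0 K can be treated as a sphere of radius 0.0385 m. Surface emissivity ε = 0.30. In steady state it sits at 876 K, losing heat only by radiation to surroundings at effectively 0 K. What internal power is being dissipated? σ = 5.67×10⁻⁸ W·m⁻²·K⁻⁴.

Steady state: P = εσA T⁴.
A = 4πr² = 0.01863 m²; T⁴ = (876)⁴ = 5.889×10¹¹ K⁴.
P = 0.30 × 5.67×10⁻⁸ × 0.01863 × 5.889×10¹¹.

P ≈ 187 W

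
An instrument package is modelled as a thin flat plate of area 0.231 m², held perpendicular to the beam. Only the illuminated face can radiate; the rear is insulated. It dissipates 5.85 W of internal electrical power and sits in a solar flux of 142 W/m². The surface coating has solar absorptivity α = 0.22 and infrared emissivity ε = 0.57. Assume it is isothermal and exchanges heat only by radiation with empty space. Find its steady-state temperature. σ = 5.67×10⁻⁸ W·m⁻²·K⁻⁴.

T ≈ 205 K

At steady state, absorbed solar power + internal power = radiated power.
Absorbed: α·S·A_cross = 0.22·142·0.2310 = 7.216 W (cross-section A).
Total input = 7.216 + 5.85 = 13.07 W.
Radiated: εσ·A_surf·T⁴ with A_surf = A = 0.2310 m².
T⁴ = 13.07/(0.57·5.67×10⁻⁸·0.2310) = 1.750×10⁹ K⁴.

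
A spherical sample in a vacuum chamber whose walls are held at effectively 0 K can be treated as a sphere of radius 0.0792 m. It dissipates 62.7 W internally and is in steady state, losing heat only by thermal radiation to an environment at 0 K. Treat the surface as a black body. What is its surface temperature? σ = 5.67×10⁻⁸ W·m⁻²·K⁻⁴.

T ≈ 344 K

Steady state: internal power = radiated power, P = εσA T⁴.
Radiating area A = 4πr² = 0.07882 m².
T⁴ = P/(εσA) = 62.7/(1.0·5.67×10⁻⁸·0.07882) = 1.403×10¹⁰ K⁴.
T = (1.403×10¹⁰)^(1/4).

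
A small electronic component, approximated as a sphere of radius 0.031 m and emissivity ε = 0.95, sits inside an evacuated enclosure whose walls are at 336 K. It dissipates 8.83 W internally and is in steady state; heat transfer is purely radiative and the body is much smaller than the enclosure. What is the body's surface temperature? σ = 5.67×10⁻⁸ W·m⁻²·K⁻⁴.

T ≈ 403 K

For a small grey body in a large enclosure, net radiated power = εσA(T⁴ − T_w⁴).
Steady state: P = εσA(T⁴ − T_w⁴) with A = 4πr² = 0.01208 m².
T⁴ = P/(εσA) + T_w⁴ = 8.83/(0.95·5.67×10⁻⁸·0.01208) + (336)⁴
    = 1.357×10¹⁰ + 1.275×10¹⁰ = 2.632×10¹⁰ K⁴.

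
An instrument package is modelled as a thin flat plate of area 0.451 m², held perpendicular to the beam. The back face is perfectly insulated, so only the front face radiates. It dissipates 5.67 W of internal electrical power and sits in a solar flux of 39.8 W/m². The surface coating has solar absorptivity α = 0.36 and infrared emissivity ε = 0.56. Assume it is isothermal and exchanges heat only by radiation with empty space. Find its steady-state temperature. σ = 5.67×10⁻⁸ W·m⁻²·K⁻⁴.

T ≈ 171 K

At steady state, absorbed solar power + internal power = radiated power.
Absorbed: α·S·A_cross = 0.36·39.8·0.4510 = 6.462 W (cross-section A).
Total input = 6.462 + 5.67 = 12.13 W.
Radiated: εσ·A_surf·T⁴ with A_surf = A = 0.4510 m².
T⁴ = 12.13/(0.56·5.67×10⁻⁸·0.4510) = 8.472×10⁸ K⁴.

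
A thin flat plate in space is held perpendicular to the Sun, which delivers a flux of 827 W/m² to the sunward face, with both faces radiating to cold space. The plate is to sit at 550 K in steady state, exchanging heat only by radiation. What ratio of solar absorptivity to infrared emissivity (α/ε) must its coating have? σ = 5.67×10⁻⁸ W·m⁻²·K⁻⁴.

α/ε ≈ 12.5

Balance: αS·A = εσ·2A·T⁴ ⇒ α/ε = 2σT⁴/S.
α/ε = 2·5.67×10⁻⁸·(550)⁴/827 = 2·5.67×10⁻⁸·9.151×10¹⁰/827.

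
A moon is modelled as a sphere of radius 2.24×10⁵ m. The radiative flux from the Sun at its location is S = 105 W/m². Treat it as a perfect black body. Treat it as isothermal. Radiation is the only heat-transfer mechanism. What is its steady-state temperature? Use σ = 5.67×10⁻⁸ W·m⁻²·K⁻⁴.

At equilibrium, absorbed power = emitted power.
Absorbing cross-section = πr² = 1.576×10¹¹ m²; emitting surface = 4πr² = 6.305×10¹¹ m² (ratio 4).
S·A_cross = εσ·A_surf·T⁴  ⇒  T⁴ = S/(4σ).
T⁴ = 1.00·105/(4·5.67×10⁻⁸) = 4.630×10⁸ K⁴.
T = (4.630×10⁸)^(1/4).

T ≈ 147 K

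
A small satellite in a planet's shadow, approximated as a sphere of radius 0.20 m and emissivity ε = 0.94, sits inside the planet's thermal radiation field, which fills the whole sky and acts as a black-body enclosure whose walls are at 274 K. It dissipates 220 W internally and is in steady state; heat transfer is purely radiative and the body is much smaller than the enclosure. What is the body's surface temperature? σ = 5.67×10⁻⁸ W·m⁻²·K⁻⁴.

For a small grey body in a large enclosure, net radiated power = εσA(T⁴ − T_w⁴).
Steady state: P = εσA(T⁴ − T_w⁴) with A = 4πr² = 0.5027 m².
T⁴ = P/(εσA) + T_w⁴ = 220/(0.94·5.67×10⁻⁸·0.5027) + (274)⁴
    = 8.212×10⁹ + 5.636×10⁹ = 1.385×10¹⁰ K⁴.

T ≈ 343 K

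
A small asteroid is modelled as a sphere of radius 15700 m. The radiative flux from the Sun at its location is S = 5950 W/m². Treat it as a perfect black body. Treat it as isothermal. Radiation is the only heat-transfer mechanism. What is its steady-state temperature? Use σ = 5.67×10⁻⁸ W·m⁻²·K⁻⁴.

At equilibrium, absorbed power = emitted power.
Absorbing cross-section = πr² = 7.744×10⁸ m²; emitting surface = 4πr² = 3.097×10⁹ m² (ratio 4).
S·A_cross = εσ·A_surf·T⁴  ⇒  T⁴ = S/(4σ).
T⁴ = 1.00·5950/(4·5.67×10⁻⁸) = 2.623×10¹⁰ K⁴.
T = (2.623×10¹⁰)^(1/4).

T ≈ 402 K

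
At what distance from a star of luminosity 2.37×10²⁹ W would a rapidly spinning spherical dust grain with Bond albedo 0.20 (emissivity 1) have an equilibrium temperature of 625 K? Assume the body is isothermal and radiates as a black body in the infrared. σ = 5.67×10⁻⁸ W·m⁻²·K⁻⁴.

d ≈ 6.60×10¹¹ m

For an isothermal black-emitting sphere, (1−a)S·πr² = σ·4πr²·T⁴ ⇒ S = 4σT⁴/(1−a).
S = 4·5.67×10⁻⁸·(625)⁴/0.800 = 43260 W/m².
Flux falls as S = L/(4πd²), so d = √(L/(4πS)) = √(2.37×10²⁹/(4π·43260)).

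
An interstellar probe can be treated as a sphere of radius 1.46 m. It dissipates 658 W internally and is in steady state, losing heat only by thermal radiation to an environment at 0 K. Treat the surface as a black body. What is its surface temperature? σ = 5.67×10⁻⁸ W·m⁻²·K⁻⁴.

Steady state: internal power = radiated power, P = εσA T⁴.
Radiating area A = 4πr² = 26.79 m².
T⁴ = P/(εσA) = 658/(1.0·5.67×10⁻⁸·26.79) = 4.332×10⁸ K⁴.
T = (4.332×10⁸)^(1/4).

T ≈ 144 K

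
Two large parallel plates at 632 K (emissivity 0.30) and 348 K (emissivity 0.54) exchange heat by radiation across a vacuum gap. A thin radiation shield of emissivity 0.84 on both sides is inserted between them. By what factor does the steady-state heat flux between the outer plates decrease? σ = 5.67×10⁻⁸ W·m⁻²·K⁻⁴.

Without shield: q₀ = σΔ(T⁴)/(1/ε₁+1/ε₂−1) with denominator 4.185.
With shield the two gaps are in series; the resistances add: (1/ε₁+1/ε_s−1)+(1/ε_s+1/ε₂−1) = 3.524+2.042 = 5.566.
Heat-flux ratio q₀/q = 5.566/4.185.

factor ≈ 1.33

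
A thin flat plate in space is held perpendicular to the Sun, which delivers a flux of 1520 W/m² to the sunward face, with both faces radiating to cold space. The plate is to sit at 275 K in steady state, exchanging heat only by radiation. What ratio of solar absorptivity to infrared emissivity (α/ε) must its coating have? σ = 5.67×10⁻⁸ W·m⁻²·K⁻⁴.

α/ε ≈ 0.427

Balance: αS·A = εσ·2A·T⁴ ⇒ α/ε = 2σT⁴/S.
α/ε = 2·5.67×10⁻⁸·(275)⁴/1520 = 2·5.67×10⁻⁸·5.719×10⁹/1520.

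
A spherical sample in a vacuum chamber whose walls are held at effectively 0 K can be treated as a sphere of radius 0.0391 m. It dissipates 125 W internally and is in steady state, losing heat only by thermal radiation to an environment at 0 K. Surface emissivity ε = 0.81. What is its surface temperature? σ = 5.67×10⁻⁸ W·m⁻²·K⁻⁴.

T ≈ 614 K

Steady state: internal power = radiated power, P = εσA T⁴.
Radiating area A = 4πr² = 0.01921 m².
T⁴ = P/(εσA) = 125/(0.81·5.67×10⁻⁸·0.01921) = 1.417×10¹¹ K⁴.
T = (1.417×10¹¹)^(1/4).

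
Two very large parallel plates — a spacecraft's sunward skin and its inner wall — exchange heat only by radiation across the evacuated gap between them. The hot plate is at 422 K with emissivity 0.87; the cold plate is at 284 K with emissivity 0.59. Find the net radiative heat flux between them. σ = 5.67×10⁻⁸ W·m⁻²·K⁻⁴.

q ≈ 775 W/m²

For two infinite grey parallel plates, q = σ(T₁⁴ − T₂⁴)/(1/ε₁ + 1/ε₂ − 1).
T₁⁴ − T₂⁴ = 3.171×10¹⁰ − 6.505×10⁹ = 2.521×10¹⁰ K⁴.
1/ε₁ + 1/ε₂ − 1 = 1.149 + 1.695 − 1 = 1.844.
q = 5.67×10⁻⁸ × 2.521×10¹⁰ / 1.844.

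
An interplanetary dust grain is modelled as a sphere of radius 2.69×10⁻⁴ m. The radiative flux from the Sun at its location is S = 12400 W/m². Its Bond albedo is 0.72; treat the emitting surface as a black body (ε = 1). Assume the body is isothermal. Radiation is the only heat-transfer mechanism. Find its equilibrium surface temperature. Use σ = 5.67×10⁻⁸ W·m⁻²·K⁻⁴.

At equilibrium, absorbed power = emitted power.
Absorbing cross-section = πr² = 2.273×10⁻⁷ m²; emitting surface = 4πr² = 9.093×10⁻⁷ m² (ratio 4).
(1−a)S·A_cross = εσ·A_surf·T⁴  ⇒  T⁴ = (1−a)S/(4σ).
T⁴ = 0.280·12400/(4·5.67×10⁻⁸) = 1.531×10¹⁰ K⁴.
T = (1.531×10¹⁰)^(1/4).

T ≈ 352 K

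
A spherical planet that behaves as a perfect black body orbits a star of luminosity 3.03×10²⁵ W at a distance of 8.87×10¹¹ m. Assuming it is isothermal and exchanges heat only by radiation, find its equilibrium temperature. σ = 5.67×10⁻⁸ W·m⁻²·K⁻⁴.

First find the stellar flux at distance d: S = L/(4πd²) = 3.03×10²⁵/(4π·(8.87×10¹¹)²) = 3.065 W/m².
For an isothermal sphere, absorbed (1−a)S·πr² = emitted σ·4πr²·T⁴, so T⁴ = (1−a)S/(4σ).
T⁴ = 1.00·3.065/(4·5.67×10⁻⁸) = 1.351×10⁷ K⁴.

T ≈ 60.6 K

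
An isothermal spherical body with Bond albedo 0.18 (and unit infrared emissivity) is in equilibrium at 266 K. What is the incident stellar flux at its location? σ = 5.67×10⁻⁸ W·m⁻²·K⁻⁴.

S ≈ 1380 W/m²

(1−a)S·πr² = σ·4πr²·T⁴ ⇒ S = 4σT⁴/(1−a).
S = 4·5.67×10⁻⁸·5.006×10⁹/0.820.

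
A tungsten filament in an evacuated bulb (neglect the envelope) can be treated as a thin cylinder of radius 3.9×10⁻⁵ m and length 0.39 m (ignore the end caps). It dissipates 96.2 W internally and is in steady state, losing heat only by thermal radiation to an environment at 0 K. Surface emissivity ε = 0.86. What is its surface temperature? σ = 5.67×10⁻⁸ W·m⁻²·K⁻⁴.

Steady state: internal power = radiated power, P = εσA T⁴.
Radiating area A = 2πrL = 9.557×10⁻⁵ m².
T⁴ = P/(εσA) = 96.2/(0.86·5.67×10⁻⁸·9.557×10⁻⁵) = 2.064×10¹³ K⁴.
T = (2.064×10¹³)^(1/4).

T ≈ 2130 K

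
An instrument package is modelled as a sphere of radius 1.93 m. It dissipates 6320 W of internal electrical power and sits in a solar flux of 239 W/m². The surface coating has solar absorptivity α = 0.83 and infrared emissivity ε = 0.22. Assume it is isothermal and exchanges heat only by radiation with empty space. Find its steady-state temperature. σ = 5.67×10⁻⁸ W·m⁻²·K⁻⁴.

At steady state, absorbed solar power + internal power = radiated power.
Absorbed: α·S·A_cross = 0.83·239·11.70 = 2321 W (cross-section πr²).
Total input = 2321 + 6320 = 8641 W.
Radiated: εσ·A_surf·T⁴ with A_surf = 4πr² = 46.81 m².
T⁴ = 8641/(0.22·5.67×10⁻⁸·46.81) = 1.480×10¹⁰ K⁴.

T ≈ 349 K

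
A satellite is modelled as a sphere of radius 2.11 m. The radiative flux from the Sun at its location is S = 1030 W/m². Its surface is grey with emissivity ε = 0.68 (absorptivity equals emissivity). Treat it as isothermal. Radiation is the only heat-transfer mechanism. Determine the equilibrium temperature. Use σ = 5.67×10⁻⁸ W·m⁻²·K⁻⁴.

T ≈ 260 K

At equilibrium, absorbed power = emitted power.
Absorbing cross-section = πr² = 13.99 m²; emitting surface = 4πr² = 55.95 m² (ratio 4).
εS·A_cross = εσ·A_surf·T⁴  ⇒  T⁴ = S/(4σ)   (ε cancels).
T⁴ = 1030/(4·5.67×10⁻⁸) = 4.541×10⁹ K⁴.
T = (4.541×10⁹)^(1/4).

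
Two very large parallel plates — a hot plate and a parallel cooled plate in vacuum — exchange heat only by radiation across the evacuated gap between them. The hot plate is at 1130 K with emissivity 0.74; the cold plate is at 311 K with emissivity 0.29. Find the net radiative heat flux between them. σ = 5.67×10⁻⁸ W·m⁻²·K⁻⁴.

For two infinite grey parallel plates, q = σ(T₁⁴ − T₂⁴)/(1/ε₁ + 1/ε₂ − 1).
T₁⁴ − T₂⁴ = 1.630×10¹² − 9.355×10⁹ = 1.621×10¹² K⁴.
1/ε₁ + 1/ε₂ − 1 = 1.351 + 3.448 − 1 = 3.800.
q = 5.67×10⁻⁸ × 1.621×10¹² / 3.800.

q ≈ 24200 W/m²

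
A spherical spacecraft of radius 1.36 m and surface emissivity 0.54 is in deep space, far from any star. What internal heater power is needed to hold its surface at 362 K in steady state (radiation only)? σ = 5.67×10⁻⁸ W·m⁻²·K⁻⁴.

P ≈ 12200 W

P = εσ·4πr²·T⁴.
4πr² = 23.24 m²; T⁴ = 1.717×10¹⁰ K⁴.
P = 0.54·5.67×10⁻⁸·23.24·1.717×10¹⁰.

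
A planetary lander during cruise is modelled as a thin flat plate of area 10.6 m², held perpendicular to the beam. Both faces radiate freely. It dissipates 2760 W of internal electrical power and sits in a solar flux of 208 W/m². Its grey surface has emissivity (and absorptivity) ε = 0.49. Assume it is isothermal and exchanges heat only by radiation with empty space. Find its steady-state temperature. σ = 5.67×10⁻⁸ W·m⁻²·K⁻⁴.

At steady state, absorbed solar power + internal power = radiated power.
Absorbed: α·S·A_cross = 0.49·208·10.60 = 1080 W (cross-section A).
Total input = 1080 + 2760 = 3840 W.
Radiated: εσ·A_surf·T⁴ with A_surf = 2A = 21.20 m².
T⁴ = 3840/(0.49·5.67×10⁻⁸·21.20) = 6.520×10⁹ K⁴.

T ≈ 284 K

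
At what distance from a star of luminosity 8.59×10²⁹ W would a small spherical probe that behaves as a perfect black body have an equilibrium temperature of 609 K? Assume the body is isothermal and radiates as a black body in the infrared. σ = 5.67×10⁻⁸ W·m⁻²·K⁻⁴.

For an isothermal black-emitting sphere, (1−a)S·πr² = σ·4πr²·T⁴ ⇒ S = 4σT⁴/(1−a).
S = 4·5.67×10⁻⁸·(609)⁴/1.00 = 31200 W/m².
Flux falls as S = L/(4πd²), so d = √(L/(4πS)) = √(8.59×10²⁹/(4π·31200)).

d ≈ 1.48×10¹² m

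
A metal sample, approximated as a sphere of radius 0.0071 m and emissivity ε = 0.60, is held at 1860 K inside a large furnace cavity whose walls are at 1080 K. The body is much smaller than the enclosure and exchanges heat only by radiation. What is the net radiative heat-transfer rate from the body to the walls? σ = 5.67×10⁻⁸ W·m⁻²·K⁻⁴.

For a small grey body in a large enclosure: P_net = εσA(T_body⁴ − T_wall⁴).
A = 4πr² = 6.335×10⁻⁴ m²; T_body⁴ − T_wall⁴ = 1.197×10¹³ − 1.360×10¹² = 1.061×10¹³ K⁴.
|P_net| = 0.60·5.67×10⁻⁸·6.335×10⁻⁴·1.061×10¹³.

P_net ≈ 229 W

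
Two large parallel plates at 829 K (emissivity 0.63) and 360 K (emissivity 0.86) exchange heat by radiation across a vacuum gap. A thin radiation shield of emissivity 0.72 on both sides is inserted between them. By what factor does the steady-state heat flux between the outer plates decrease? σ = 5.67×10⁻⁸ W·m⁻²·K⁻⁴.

Without shield: q₀ = σΔ(T⁴)/(1/ε₁+1/ε₂−1) with denominator 1.750.
With shield the two gaps are in series; the resistances add: (1/ε₁+1/ε_s−1)+(1/ε_s+1/ε₂−1) = 1.976+1.552 = 3.528.
Heat-flux ratio q₀/q = 3.528/1.750.

factor ≈ 2.02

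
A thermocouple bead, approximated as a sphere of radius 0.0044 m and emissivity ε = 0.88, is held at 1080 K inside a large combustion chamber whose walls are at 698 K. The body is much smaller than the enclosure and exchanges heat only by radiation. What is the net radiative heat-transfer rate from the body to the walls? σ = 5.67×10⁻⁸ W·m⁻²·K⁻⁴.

For a small grey body in a large enclosure: P_net = εσA(T_body⁴ − T_wall⁴).
A = 4πr² = 2.433×10⁻⁴ m²; T_body⁴ − T_wall⁴ = 1.360×10¹² − 2.374×10¹¹ = 1.123×10¹² K⁴.
|P_net| = 0.88·5.67×10⁻⁸·2.433×10⁻⁴·1.123×10¹².

P_net ≈ 13.6 W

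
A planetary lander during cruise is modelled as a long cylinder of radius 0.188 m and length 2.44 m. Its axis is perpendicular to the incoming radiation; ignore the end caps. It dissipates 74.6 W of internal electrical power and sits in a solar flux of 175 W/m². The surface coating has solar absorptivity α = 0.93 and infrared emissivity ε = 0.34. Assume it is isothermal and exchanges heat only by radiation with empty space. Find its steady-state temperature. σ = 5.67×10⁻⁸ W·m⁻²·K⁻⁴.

T ≈ 252 K

At steady state, absorbed solar power + internal power = radiated power.
Absorbed: α·S·A_cross = 0.93·175·0.9174 = 149.3 W (cross-section 2rL).
Total input = 149.3 + 74.6 = 223.9 W.
Radiated: εσ·A_surf·T⁴ with A_surf = 2πrL = 2.882 m².
T⁴ = 223.9/(0.34·5.67×10⁻⁸·2.882) = 4.030×10⁹ K⁴.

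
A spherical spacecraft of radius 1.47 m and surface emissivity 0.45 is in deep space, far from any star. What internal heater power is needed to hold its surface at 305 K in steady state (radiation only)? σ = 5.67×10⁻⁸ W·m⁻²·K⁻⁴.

P ≈ 6000 W

P = εσ·4πr²·T⁴.
4πr² = 27.15 m²; T⁴ = 8.654×10⁹ K⁴.
P = 0.45·5.67×10⁻⁸·27.15·8.654×10⁹.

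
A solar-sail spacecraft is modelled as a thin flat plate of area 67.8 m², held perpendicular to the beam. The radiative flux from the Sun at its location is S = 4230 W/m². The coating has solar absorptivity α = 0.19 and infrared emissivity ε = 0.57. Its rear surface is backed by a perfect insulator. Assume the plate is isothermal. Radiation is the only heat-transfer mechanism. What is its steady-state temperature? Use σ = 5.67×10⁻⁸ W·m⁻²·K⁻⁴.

T ≈ 397 K

At equilibrium, absorbed power = emitted power.
Absorbing cross-section = A = 67.80 m²; emitting surface = A = 67.80 m² (ratio 1).
αS·A_cross = εσ·A_surf·T⁴  ⇒  T⁴ = αS/(ε·1σ).
T⁴ = 0.190·4230/(0.57·1·5.67×10⁻⁸) = 2.487×10¹⁰ K⁴.
T = (2.487×10¹⁰)^(1/4).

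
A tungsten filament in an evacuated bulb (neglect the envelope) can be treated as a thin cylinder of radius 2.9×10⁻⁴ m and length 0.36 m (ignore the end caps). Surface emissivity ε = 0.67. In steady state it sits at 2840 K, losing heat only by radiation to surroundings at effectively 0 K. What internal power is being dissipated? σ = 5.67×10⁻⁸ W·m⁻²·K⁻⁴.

P ≈ 1620 W

Steady state: P = εσA T⁴.
A = 2πrL = 6.560×10⁻⁴ m²; T⁴ = (2840)⁴ = 6.505×10¹³ K⁴.
P = 0.67 × 5.67×10⁻⁸ × 6.560×10⁻⁴ × 6.505×10¹³.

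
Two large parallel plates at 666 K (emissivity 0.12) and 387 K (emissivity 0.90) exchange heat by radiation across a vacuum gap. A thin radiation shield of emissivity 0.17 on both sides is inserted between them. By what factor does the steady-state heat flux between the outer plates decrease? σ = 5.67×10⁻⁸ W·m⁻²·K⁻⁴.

factor ≈ 2.27

Without shield: q₀ = σΔ(T⁴)/(1/ε₁+1/ε₂−1) with denominator 8.444.
With shield the two gaps are in series; the resistances add: (1/ε₁+1/ε_s−1)+(1/ε_s+1/ε₂−1) = 13.22+5.993 = 19.21.
Heat-flux ratio q₀/q = 19.21/8.444.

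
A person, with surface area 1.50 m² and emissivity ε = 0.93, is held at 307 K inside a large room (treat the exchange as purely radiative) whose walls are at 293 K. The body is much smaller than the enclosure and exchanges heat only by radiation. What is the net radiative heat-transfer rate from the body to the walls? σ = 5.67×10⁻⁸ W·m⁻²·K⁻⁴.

P_net ≈ 120 W

For a small grey body in a large enclosure: P_net = εσA(T_body⁴ − T_wall⁴).
A = 1.50 m²; T_body⁴ − T_wall⁴ = 8.883×10⁹ − 7.370×10⁹ = 1.513×10⁹ K⁴.
|P_net| = 0.93·5.67×10⁻⁸·1.500·1.513×10⁹.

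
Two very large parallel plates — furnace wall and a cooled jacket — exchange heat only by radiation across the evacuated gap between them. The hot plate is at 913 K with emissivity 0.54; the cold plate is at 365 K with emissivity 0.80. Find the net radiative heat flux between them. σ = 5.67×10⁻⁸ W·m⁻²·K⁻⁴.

q ≈ 18300 W/m²

For two infinite grey parallel plates, q = σ(T₁⁴ − T₂⁴)/(1/ε₁ + 1/ε₂ − 1).
T₁⁴ − T₂⁴ = 6.948×10¹¹ − 1.775×10¹⁰ = 6.771×10¹¹ K⁴.
1/ε₁ + 1/ε₂ − 1 = 1.852 + 1.250 − 1 = 2.102.
q = 5.67×10⁻⁸ × 6.771×10¹¹ / 2.102.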